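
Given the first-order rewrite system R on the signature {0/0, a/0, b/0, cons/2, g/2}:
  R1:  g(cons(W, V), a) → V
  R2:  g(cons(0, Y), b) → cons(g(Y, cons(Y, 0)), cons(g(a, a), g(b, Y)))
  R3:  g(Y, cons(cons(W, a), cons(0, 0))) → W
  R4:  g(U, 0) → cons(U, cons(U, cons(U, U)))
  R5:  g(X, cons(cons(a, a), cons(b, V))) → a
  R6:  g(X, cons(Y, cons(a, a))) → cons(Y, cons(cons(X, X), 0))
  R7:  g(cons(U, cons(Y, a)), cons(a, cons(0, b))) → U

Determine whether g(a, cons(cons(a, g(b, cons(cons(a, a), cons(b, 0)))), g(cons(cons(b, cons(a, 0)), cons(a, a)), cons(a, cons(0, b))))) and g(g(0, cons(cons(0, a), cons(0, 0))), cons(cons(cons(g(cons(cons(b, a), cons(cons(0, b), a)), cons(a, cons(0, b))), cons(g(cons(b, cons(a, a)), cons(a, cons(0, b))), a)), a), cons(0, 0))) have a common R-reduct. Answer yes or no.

no — NF(t₁) = a, NF(t₂) = cons(cons(b, a), cons(b, a))

Reduce t₁ = g(a, cons(cons(a, g(b, cons(cons(a, a), cons(b, 0)))), g(cons(cons(b, cons(a, 0)), cons(a, a)), cons(a, cons(0, b))))):
1. g(a, cons(cons(a, g(b, cons(cons(a, a), cons(b, 0)))), g(cons(cons(b, cons(a, 0)), cons(a, a)), cons(a, cons(0, b)))))  →  g(a, cons(cons(a, a), g(cons(cons(b, cons(a, 0)), cons(a, a)), cons(a, cons(0, b)))))   [R5 at 2.1.2]
2. g(a, cons(cons(a, a), g(cons(cons(b, cons(a, 0)), cons(a, a)), cons(a, cons(0, b)))))  →  g(a, cons(cons(a, a), cons(b, cons(a, 0))))   [R7 at 2.2]
3. g(a, cons(cons(a, a), cons(b, cons(a, 0))))  →  a   [R5 at ε]

Reduce t₂ = g(g(0, cons(cons(0, a), cons(0, 0))), cons(cons(cons(g(cons(cons(b, a), cons(cons(0, b), a)), cons(a, cons(0, b))), cons(g(cons(b, cons(a, a)), cons(a, cons(0, b))), a)), a), cons(0, 0))):
1. g(g(0, cons(cons(0, a), cons(0, 0))), cons(cons(cons(g(cons(cons(b, a), cons(cons(0, b), a)), cons(a, cons(0, b))), cons(g(cons(b, cons(a, a)), cons(a, cons(0, b))), a)), a), cons(0, 0)))  →  cons(g(cons(cons(b, a), cons(cons(0, b), a)), cons(a, cons(0, b))), cons(g(cons(b, cons(a, a)), cons(a, cons(0, b))), a))   [R3 at ε]
2. cons(g(cons(cons(b, a), cons(cons(0, b), a)), cons(a, cons(0, b))), cons(g(cons(b, cons(a, a)), cons(a, cons(0, b))), a))  →  cons(cons(b, a), cons(g(cons(b, cons(a, a)), cons(a, cons(0, b))), a))   [R7 at 1]
3. cons(cons(b, a), cons(g(cons(b, cons(a, a)), cons(a, cons(0, b))), a))  →  cons(cons(b, a), cons(b, a))   [R7 at 2.1]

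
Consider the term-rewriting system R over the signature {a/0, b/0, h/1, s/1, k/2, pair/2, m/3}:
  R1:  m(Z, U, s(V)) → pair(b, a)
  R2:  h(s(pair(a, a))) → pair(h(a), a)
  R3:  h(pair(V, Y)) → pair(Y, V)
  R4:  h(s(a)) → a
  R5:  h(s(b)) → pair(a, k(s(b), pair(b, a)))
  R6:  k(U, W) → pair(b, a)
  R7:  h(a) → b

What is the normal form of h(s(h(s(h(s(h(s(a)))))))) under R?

a

1. h(s(h(s(h(s(h(s(a))))))))  →  h(s(h(s(h(s(a))))))   [R4 at 1.1.1.1.1.1]
2. h(s(h(s(h(s(a))))))  →  h(s(h(s(a))))   [R4 at 1.1.1.1]
3. h(s(h(s(a))))  →  h(s(a))   [R4 at 1.1]
4. h(s(a))  →  a   [R4 at ε]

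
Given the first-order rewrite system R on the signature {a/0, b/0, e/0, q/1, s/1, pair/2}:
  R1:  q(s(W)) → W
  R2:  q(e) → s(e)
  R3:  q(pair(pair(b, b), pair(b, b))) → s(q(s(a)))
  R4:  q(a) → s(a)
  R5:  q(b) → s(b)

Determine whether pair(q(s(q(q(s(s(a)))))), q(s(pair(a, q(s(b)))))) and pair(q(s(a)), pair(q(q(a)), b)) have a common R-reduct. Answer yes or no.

Reduce t₁ = pair(q(s(q(q(s(s(a)))))), q(s(pair(a, q(s(b)))))):
1. pair(q(s(q(q(s(s(a)))))), q(s(pair(a, q(s(b))))))  →  pair(q(q(s(s(a)))), q(s(pair(a, q(s(b))))))   [R1 at 1]
2. pair(q(q(s(s(a)))), q(s(pair(a, q(s(b))))))  →  pair(q(s(a)), q(s(pair(a, q(s(b))))))   [R1 at 1.1]
3. pair(q(s(a)), q(s(pair(a, q(s(b))))))  →  pair(a, q(s(pair(a, q(s(b))))))   [R1 at 1]
4. pair(a, q(s(pair(a, q(s(b))))))  →  pair(a, pair(a, q(s(b))))   [R1 at 2]
5. pair(a, pair(a, q(s(b))))  →  pair(a, pair(a, b))   [R1 at 2.2]

Reduce t₂ = pair(q(s(a)), pair(q(q(a)), b)):
1. pair(q(s(a)), pair(q(q(a)), b))  →  pair(a, pair(q(q(a)), b))   [R1 at 1]
2. pair(a, pair(q(q(a)), b))  →  pair(a, pair(q(s(a)), b))   [R4 at 2.1.1]
3. pair(a, pair(q(s(a)), b))  →  pair(a, pair(a, b))   [R1 at 2.1]

yes — NF(t₁) = pair(a, pair(a, b)), NF(t₂) = pair(a, pair(a, b))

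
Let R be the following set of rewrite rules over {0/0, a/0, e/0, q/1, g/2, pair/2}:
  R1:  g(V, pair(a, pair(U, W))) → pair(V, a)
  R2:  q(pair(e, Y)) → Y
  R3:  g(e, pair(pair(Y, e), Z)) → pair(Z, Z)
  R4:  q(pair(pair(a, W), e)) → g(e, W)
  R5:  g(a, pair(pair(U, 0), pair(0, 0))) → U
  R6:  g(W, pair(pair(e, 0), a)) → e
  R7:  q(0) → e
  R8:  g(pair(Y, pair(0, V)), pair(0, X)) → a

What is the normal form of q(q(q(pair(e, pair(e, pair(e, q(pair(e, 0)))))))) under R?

0

1. q(q(q(pair(e, pair(e, pair(e, q(pair(e, 0))))))))  →  q(q(pair(e, pair(e, q(pair(e, 0))))))   [R2 at 1.1]
2. q(q(pair(e, pair(e, q(pair(e, 0))))))  →  q(pair(e, q(pair(e, 0))))   [R2 at 1]
3. q(pair(e, q(pair(e, 0))))  →  q(pair(e, 0))   [R2 at ε]
4. q(pair(e, 0))  →  0   [R2 at ε]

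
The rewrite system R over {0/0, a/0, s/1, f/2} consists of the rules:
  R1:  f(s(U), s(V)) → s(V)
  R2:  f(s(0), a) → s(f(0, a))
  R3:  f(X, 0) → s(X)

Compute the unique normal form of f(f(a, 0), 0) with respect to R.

s(s(a))

1. f(f(a, 0), 0)  →  s(f(a, 0))   [R3 at ε]
2. s(f(a, 0))  →  s(s(a))   [R3 at 1]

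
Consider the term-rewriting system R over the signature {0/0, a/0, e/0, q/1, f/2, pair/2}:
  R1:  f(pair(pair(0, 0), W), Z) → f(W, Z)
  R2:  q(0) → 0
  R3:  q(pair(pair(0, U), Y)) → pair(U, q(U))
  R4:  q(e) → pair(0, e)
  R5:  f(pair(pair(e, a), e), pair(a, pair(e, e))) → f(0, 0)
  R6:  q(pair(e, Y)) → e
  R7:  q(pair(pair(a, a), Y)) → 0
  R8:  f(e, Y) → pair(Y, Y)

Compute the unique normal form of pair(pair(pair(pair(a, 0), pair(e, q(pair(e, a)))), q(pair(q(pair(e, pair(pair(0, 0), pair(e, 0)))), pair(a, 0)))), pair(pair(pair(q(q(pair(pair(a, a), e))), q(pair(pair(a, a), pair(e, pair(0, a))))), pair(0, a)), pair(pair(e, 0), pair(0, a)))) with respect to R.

1. pair(pair(pair(pair(a, 0), pair(e, q(pair(e, a)))), q(pair(q(pair(e, pair(pair(0, 0), pair(e, 0)))), pair(a, 0)))), pair(pair(pair(q(q(pair(pair(a, a), e))), q(pair(pair(a, a), pair(e, pair(0, a))))), pair(0, a)), pair(pair(e, 0), pair(0, a))))  →  pair(pair(pair(pair(a, 0), pair(e, e)), q(pair(q(pair(e, pair(pair(0, 0), pair(e, 0)))), pair(a, 0)))), pair(pair(pair(q(q(pair(pair(a, a), e))), q(pair(pair(a, a), pair(e, pair(0, a))))), pair(0, a)), pair(pair(e, 0), pair(0, a))))   [R6 at 1.1.2.2]
2. pair(pair(pair(pair(a, 0), pair(e, e)), q(pair(q(pair(e, pair(pair(0, 0), pair(e, 0)))), pair(a, 0)))), pair(pair(pair(q(q(pair(pair(a, a), e))), q(pair(pair(a, a), pair(e, pair(0, a))))), pair(0, a)), pair(pair(e, 0), pair(0, a))))  →  pair(pair(pair(pair(a, 0), pair(e, e)), q(pair(e, pair(a, 0)))), pair(pair(pair(q(q(pair(pair(a, a), e))), q(pair(pair(a, a), pair(e, pair(0, a))))), pair(0, a)), pair(pair(e, 0), pair(0, a))))   [R6 at 1.2.1.1]
3. pair(pair(pair(pair(a, 0), pair(e, e)), q(pair(e, pair(a, 0)))), pair(pair(pair(q(q(pair(pair(a, a), e))), q(pair(pair(a, a), pair(e, pair(0, a))))), pair(0, a)), pair(pair(e, 0), pair(0, a))))  →  pair(pair(pair(pair(a, 0), pair(e, e)), e), pair(pair(pair(q(q(pair(pair(a, a), e))), q(pair(pair(a, a), pair(e, pair(0, a))))), pair(0, a)), pair(pair(e, 0), pair(0, a))))   [R6 at 1.2]
4. pair(pair(pair(pair(a, 0), pair(e, e)), e), pair(pair(pair(q(q(pair(pair(a, a), e))), q(pair(pair(a, a), pair(e, pair(0, a))))), pair(0, a)), pair(pair(e, 0), pair(0, a))))  →  pair(pair(pair(pair(a, 0), pair(e, e)), e), pair(pair(pair(q(0), q(pair(pair(a, a), pair(e, pair(0, a))))), pair(0, a)), pair(pair(e, 0), pair(0, a))))   [R7 at 2.1.1.1.1]
5. pair(pair(pair(pair(a, 0), pair(e, e)), e), pair(pair(pair(q(0), q(pair(pair(a, a), pair(e, pair(0, a))))), pair(0, a)), pair(pair(e, 0), pair(0, a))))  →  pair(pair(pair(pair(a, 0), pair(e, e)), e), pair(pair(pair(0, q(pair(pair(a, a), pair(e, pair(0, a))))), pair(0, a)), pair(pair(e, 0), pair(0, a))))   [R2 at 2.1.1.1]
6. pair(pair(pair(pair(a, 0), pair(e, e)), e), pair(pair(pair(0, q(pair(pair(a, a), pair(e, pair(0, a))))), pair(0, a)), pair(pair(e, 0), pair(0, a))))  →  pair(pair(pair(pair(a, 0), pair(e, e)), e), pair(pair(pair(0, 0), pair(0, a)), pair(pair(e, 0), pair(0, a))))   [R7 at 2.1.1.2]

pair(pair(pair(pair(a, 0), pair(e, e)), e), pair(pair(pair(0, 0), pair(0, a)), pair(pair(e, 0), pair(0, a))))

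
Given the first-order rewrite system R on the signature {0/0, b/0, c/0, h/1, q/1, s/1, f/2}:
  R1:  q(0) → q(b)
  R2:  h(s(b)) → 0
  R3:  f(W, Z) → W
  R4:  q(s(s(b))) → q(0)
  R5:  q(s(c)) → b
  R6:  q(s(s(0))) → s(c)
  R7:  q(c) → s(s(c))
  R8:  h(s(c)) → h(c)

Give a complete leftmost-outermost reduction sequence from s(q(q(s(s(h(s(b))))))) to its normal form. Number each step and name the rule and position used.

s(b)

1. s(q(q(s(s(h(s(b)))))))  →  s(q(q(s(s(0)))))   [R2 at 1.1.1.1.1]
2. s(q(q(s(s(0)))))  →  s(q(s(c)))   [R6 at 1.1]
3. s(q(s(c)))  →  s(b)   [R5 at 1]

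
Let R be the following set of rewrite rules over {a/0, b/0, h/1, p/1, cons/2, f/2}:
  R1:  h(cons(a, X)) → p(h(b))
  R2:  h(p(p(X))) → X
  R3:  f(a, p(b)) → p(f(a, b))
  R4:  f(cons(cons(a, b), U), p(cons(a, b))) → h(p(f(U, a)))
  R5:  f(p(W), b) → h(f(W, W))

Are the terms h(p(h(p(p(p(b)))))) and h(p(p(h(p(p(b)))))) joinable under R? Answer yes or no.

yes — NF(t₁) = b, NF(t₂) = b

Reduce t₁ = h(p(h(p(p(p(b)))))):
1. h(p(h(p(p(p(b))))))  →  h(p(p(b)))   [R2 at 1.1]
2. h(p(p(b)))  →  b   [R2 at ε]

Reduce t₂ = h(p(p(h(p(p(b)))))):
1. h(p(p(h(p(p(b))))))  →  h(p(p(b)))   [R2 at ε]
2. h(p(p(b)))  →  b   [R2 at ε]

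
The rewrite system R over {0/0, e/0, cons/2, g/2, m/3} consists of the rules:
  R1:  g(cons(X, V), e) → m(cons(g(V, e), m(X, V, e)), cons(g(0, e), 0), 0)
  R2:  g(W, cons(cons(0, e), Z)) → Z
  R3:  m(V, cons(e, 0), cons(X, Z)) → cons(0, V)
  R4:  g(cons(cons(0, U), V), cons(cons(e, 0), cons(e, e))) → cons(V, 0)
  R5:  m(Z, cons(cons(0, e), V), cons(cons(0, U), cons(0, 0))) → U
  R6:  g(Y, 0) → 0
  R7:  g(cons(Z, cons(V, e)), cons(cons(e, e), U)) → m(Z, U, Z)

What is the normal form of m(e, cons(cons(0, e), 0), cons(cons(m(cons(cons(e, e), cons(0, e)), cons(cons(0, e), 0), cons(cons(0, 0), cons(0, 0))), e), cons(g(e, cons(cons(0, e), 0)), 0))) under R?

e

1. m(e, cons(cons(0, e), 0), cons(cons(m(cons(cons(e, e), cons(0, e)), cons(cons(0, e), 0), cons(cons(0, 0), cons(0, 0))), e), cons(g(e, cons(cons(0, e), 0)), 0)))  →  m(e, cons(cons(0, e), 0), cons(cons(0, e), cons(g(e, cons(cons(0, e), 0)), 0)))   [R5 at 3.1.1]
2. m(e, cons(cons(0, e), 0), cons(cons(0, e), cons(g(e, cons(cons(0, e), 0)), 0)))  →  m(e, cons(cons(0, e), 0), cons(cons(0, e), cons(0, 0)))   [R2 at 3.2.1]
3. m(e, cons(cons(0, e), 0), cons(cons(0, e), cons(0, 0)))  →  e   [R5 at ε]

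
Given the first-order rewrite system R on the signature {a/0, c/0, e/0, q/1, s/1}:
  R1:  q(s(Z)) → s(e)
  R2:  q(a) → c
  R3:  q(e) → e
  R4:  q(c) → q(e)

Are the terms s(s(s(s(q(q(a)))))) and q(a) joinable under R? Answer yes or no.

Reduce t₁ = s(s(s(s(q(q(a)))))):
1. s(s(s(s(q(q(a))))))  →  s(s(s(s(q(c)))))   [R2 at 1.1.1.1.1]
2. s(s(s(s(q(c)))))  →  s(s(s(s(q(e)))))   [R4 at 1.1.1.1]
3. s(s(s(s(q(e)))))  →  s(s(s(s(e))))   [R3 at 1.1.1.1]

Reduce t₂ = q(a):
1. q(a)  →  c   [R2 at ε]

no — NF(t₁) = s(s(s(s(e)))), NF(t₂) = c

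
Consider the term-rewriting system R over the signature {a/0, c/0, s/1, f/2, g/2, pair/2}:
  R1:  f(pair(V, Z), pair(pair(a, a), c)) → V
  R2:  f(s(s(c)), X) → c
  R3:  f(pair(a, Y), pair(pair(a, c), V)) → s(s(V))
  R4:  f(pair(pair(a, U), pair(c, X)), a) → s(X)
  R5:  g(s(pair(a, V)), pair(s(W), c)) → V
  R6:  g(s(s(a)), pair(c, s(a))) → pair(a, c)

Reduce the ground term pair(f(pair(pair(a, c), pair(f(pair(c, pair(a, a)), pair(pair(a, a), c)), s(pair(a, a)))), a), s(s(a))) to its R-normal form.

pair(s(s(pair(a, a))), s(s(a)))

1. pair(f(pair(pair(a, c), pair(f(pair(c, pair(a, a)), pair(pair(a, a), c)), s(pair(a, a)))), a), s(s(a)))  →  pair(f(pair(pair(a, c), pair(c, s(pair(a, a)))), a), s(s(a)))   [R1 at 1.1.2.1]
2. pair(f(pair(pair(a, c), pair(c, s(pair(a, a)))), a), s(s(a)))  →  pair(s(s(pair(a, a))), s(s(a)))   [R4 at 1]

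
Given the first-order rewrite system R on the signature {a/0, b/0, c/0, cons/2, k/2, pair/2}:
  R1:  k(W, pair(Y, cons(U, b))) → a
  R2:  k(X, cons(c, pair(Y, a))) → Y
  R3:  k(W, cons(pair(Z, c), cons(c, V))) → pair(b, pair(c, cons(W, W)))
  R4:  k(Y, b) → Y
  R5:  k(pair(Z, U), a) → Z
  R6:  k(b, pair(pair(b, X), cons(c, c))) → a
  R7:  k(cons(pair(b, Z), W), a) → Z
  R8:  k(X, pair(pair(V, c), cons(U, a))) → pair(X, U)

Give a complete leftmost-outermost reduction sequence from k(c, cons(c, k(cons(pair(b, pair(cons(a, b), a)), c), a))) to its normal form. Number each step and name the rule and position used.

cons(a, b)

1. k(c, cons(c, k(cons(pair(b, pair(cons(a, b), a)), c), a)))  →  k(c, cons(c, pair(cons(a, b), a)))   [R7 at 2.2]
2. k(c, cons(c, pair(cons(a, b), a)))  →  cons(a, b)   [R2 at ε]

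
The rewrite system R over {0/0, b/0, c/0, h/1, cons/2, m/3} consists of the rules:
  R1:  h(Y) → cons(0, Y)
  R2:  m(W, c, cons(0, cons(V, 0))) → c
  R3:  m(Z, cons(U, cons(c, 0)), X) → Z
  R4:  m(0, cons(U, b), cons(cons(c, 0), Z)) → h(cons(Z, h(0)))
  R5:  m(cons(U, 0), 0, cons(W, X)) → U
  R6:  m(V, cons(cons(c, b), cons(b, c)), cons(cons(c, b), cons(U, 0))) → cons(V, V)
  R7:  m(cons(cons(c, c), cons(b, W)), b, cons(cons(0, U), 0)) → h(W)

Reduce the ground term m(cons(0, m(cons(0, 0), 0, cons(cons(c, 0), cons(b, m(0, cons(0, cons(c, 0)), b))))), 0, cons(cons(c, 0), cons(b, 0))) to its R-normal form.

0

1. m(cons(0, m(cons(0, 0), 0, cons(cons(c, 0), cons(b, m(0, cons(0, cons(c, 0)), b))))), 0, cons(cons(c, 0), cons(b, 0)))  →  m(cons(0, 0), 0, cons(cons(c, 0), cons(b, 0)))   [R5 at 1.2]
2. m(cons(0, 0), 0, cons(cons(c, 0), cons(b, 0)))  →  0   [R5 at ε]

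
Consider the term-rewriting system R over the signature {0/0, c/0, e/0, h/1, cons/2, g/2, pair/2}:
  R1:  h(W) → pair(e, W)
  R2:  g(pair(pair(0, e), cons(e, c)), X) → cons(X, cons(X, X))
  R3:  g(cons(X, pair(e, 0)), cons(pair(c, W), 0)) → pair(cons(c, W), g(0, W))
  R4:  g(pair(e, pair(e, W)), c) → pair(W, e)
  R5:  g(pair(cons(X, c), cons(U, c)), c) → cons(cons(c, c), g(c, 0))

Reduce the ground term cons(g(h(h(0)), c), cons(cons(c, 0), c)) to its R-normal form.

1. cons(g(h(h(0)), c), cons(cons(c, 0), c))  →  cons(g(pair(e, h(0)), c), cons(cons(c, 0), c))   [R1 at 1.1]
2. cons(g(pair(e, h(0)), c), cons(cons(c, 0), c))  →  cons(g(pair(e, pair(e, 0)), c), cons(cons(c, 0), c))   [R1 at 1.1.2]
3. cons(g(pair(e, pair(e, 0)), c), cons(cons(c, 0), c))  →  cons(pair(0, e), cons(cons(c, 0), c))   [R4 at 1]

cons(pair(0, e), cons(cons(c, 0), c))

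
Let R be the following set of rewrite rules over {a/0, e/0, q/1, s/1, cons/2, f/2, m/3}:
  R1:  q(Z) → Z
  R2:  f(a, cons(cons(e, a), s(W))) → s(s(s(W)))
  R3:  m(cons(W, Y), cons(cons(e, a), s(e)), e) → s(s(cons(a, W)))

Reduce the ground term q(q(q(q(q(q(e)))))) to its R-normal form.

e

1. q(q(q(q(q(q(e))))))  →  q(q(q(q(q(e)))))   [R1 at ε]
2. q(q(q(q(q(e)))))  →  q(q(q(q(e))))   [R1 at ε]
3. q(q(q(q(e))))  →  q(q(q(e)))   [R1 at ε]
4. q(q(q(e)))  →  q(q(e))   [R1 at ε]
5. q(q(e))  →  q(e)   [R1 at ε]
6. q(e)  →  e   [R1 at ε]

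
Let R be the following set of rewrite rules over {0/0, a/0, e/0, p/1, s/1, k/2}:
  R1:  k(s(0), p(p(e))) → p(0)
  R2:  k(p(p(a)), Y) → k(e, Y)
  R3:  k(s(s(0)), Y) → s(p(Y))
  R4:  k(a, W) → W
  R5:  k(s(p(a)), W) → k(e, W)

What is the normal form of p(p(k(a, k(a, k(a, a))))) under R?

1. p(p(k(a, k(a, k(a, a)))))  →  p(p(k(a, k(a, a))))   [R4 at 1.1]
2. p(p(k(a, k(a, a))))  →  p(p(k(a, a)))   [R4 at 1.1]
3. p(p(k(a, a)))  →  p(p(a))   [R4 at 1.1]

p(p(a))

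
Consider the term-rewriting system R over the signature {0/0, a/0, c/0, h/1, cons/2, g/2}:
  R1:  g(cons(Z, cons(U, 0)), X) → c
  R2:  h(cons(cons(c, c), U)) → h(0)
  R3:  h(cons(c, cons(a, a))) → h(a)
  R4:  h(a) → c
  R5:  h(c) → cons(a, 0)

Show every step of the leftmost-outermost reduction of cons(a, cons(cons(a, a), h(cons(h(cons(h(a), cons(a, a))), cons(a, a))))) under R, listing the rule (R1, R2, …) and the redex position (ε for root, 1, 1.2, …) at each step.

1. cons(a, cons(cons(a, a), h(cons(h(cons(h(a), cons(a, a))), cons(a, a)))))  →  cons(a, cons(cons(a, a), h(cons(h(cons(c, cons(a, a))), cons(a, a)))))   [R4 at 2.2.1.1.1.1]
2. cons(a, cons(cons(a, a), h(cons(h(cons(c, cons(a, a))), cons(a, a)))))  →  cons(a, cons(cons(a, a), h(cons(h(a), cons(a, a)))))   [R3 at 2.2.1.1]
3. cons(a, cons(cons(a, a), h(cons(h(a), cons(a, a)))))  →  cons(a, cons(cons(a, a), h(cons(c, cons(a, a)))))   [R4 at 2.2.1.1]
4. cons(a, cons(cons(a, a), h(cons(c, cons(a, a)))))  →  cons(a, cons(cons(a, a), h(a)))   [R3 at 2.2]
5. cons(a, cons(cons(a, a), h(a)))  →  cons(a, cons(cons(a, a), c))   [R4 at 2.2]

cons(a, cons(cons(a, a), c))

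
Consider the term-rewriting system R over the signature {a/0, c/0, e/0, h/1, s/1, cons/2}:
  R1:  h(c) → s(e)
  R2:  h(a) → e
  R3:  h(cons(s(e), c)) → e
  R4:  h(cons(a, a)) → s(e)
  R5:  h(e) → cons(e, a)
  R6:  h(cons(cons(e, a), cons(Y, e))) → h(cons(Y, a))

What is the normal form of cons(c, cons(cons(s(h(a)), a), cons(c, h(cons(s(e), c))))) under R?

1. cons(c, cons(cons(s(h(a)), a), cons(c, h(cons(s(e), c)))))  →  cons(c, cons(cons(s(e), a), cons(c, h(cons(s(e), c)))))   [R2 at 2.1.1.1]
2. cons(c, cons(cons(s(e), a), cons(c, h(cons(s(e), c)))))  →  cons(c, cons(cons(s(e), a), cons(c, e)))   [R3 at 2.2.2]

cons(c, cons(cons(s(e), a), cons(c, e)))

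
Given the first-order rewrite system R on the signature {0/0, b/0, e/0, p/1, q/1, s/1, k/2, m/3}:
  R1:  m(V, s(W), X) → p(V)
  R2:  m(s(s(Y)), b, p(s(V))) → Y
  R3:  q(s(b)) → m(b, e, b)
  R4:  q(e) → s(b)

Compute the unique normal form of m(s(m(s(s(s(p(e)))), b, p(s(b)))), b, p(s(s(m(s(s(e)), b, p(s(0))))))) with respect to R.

p(e)

1. m(s(m(s(s(s(p(e)))), b, p(s(b)))), b, p(s(s(m(s(s(e)), b, p(s(0)))))))  →  m(s(s(p(e))), b, p(s(s(m(s(s(e)), b, p(s(0)))))))   [R2 at 1.1]
2. m(s(s(p(e))), b, p(s(s(m(s(s(e)), b, p(s(0)))))))  →  p(e)   [R2 at ε]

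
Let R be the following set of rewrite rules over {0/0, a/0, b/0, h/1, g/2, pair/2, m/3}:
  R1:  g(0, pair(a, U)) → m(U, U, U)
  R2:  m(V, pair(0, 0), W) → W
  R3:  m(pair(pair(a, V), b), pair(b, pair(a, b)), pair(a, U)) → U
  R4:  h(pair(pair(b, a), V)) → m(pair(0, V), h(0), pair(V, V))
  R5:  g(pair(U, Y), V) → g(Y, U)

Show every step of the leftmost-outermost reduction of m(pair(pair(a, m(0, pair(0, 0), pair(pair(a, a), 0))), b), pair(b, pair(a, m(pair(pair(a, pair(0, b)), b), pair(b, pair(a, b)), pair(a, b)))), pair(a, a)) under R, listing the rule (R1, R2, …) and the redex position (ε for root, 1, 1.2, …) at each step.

1. m(pair(pair(a, m(0, pair(0, 0), pair(pair(a, a), 0))), b), pair(b, pair(a, m(pair(pair(a, pair(0, b)), b), pair(b, pair(a, b)), pair(a, b)))), pair(a, a))  →  m(pair(pair(a, pair(pair(a, a), 0)), b), pair(b, pair(a, m(pair(pair(a, pair(0, b)), b), pair(b, pair(a, b)), pair(a, b)))), pair(a, a))   [R2 at 1.1.2]
2. m(pair(pair(a, pair(pair(a, a), 0)), b), pair(b, pair(a, m(pair(pair(a, pair(0, b)), b), pair(b, pair(a, b)), pair(a, b)))), pair(a, a))  →  m(pair(pair(a, pair(pair(a, a), 0)), b), pair(b, pair(a, b)), pair(a, a))   [R3 at 2.2.2]
3. m(pair(pair(a, pair(pair(a, a), 0)), b), pair(b, pair(a, b)), pair(a, a))  →  a   [R3 at ε]

a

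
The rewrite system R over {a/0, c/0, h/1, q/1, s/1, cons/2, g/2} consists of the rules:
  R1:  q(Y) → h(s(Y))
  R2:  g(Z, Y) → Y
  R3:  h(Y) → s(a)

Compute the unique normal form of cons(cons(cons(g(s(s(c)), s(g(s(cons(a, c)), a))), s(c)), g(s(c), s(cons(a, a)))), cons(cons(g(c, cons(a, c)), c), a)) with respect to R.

cons(cons(cons(s(a), s(c)), s(cons(a, a))), cons(cons(cons(a, c), c), a))

1. cons(cons(cons(g(s(s(c)), s(g(s(cons(a, c)), a))), s(c)), g(s(c), s(cons(a, a)))), cons(cons(g(c, cons(a, c)), c), a))  →  cons(cons(cons(s(g(s(cons(a, c)), a)), s(c)), g(s(c), s(cons(a, a)))), cons(cons(g(c, cons(a, c)), c), a))   [R2 at 1.1.1]
2. cons(cons(cons(s(g(s(cons(a, c)), a)), s(c)), g(s(c), s(cons(a, a)))), cons(cons(g(c, cons(a, c)), c), a))  →  cons(cons(cons(s(a), s(c)), g(s(c), s(cons(a, a)))), cons(cons(g(c, cons(a, c)), c), a))   [R2 at 1.1.1.1]
3. cons(cons(cons(s(a), s(c)), g(s(c), s(cons(a, a)))), cons(cons(g(c, cons(a, c)), c), a))  →  cons(cons(cons(s(a), s(c)), s(cons(a, a))), cons(cons(g(c, cons(a, c)), c), a))   [R2 at 1.2]
4. cons(cons(cons(s(a), s(c)), s(cons(a, a))), cons(cons(g(c, cons(a, c)), c), a))  →  cons(cons(cons(s(a), s(c)), s(cons(a, a))), cons(cons(cons(a, c), c), a))   [R2 at 2.1.1]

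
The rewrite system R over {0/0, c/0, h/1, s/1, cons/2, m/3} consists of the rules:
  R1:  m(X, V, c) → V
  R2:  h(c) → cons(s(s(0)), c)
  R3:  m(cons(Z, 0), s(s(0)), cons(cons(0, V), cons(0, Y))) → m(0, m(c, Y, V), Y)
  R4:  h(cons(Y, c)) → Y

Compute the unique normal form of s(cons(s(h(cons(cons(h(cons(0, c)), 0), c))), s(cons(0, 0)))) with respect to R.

s(cons(s(cons(0, 0)), s(cons(0, 0))))

1. s(cons(s(h(cons(cons(h(cons(0, c)), 0), c))), s(cons(0, 0))))  →  s(cons(s(cons(h(cons(0, c)), 0)), s(cons(0, 0))))   [R4 at 1.1.1]
2. s(cons(s(cons(h(cons(0, c)), 0)), s(cons(0, 0))))  →  s(cons(s(cons(0, 0)), s(cons(0, 0))))   [R4 at 1.1.1.1]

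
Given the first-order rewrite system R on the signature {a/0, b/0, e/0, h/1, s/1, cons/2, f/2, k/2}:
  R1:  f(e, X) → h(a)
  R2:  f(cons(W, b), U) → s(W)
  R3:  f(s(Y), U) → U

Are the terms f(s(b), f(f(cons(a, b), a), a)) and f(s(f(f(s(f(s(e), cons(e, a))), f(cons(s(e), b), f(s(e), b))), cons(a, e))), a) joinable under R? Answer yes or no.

yes — NF(t₁) = a, NF(t₂) = a

Reduce t₁ = f(s(b), f(f(cons(a, b), a), a)):
1. f(s(b), f(f(cons(a, b), a), a))  →  f(f(cons(a, b), a), a)   [R3 at ε]
2. f(f(cons(a, b), a), a)  →  f(s(a), a)   [R2 at 1]
3. f(s(a), a)  →  a   [R3 at ε]

Reduce t₂ = f(s(f(f(s(f(s(e), cons(e, a))), f(cons(s(e), b), f(s(e), b))), cons(a, e))), a):
1. f(s(f(f(s(f(s(e), cons(e, a))), f(cons(s(e), b), f(s(e), b))), cons(a, e))), a)  →  a   [R3 at ε]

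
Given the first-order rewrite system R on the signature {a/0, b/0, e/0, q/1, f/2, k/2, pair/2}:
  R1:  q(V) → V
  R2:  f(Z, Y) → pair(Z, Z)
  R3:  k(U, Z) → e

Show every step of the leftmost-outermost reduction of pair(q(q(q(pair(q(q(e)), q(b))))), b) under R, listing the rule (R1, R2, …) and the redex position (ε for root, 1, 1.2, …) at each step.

1. pair(q(q(q(pair(q(q(e)), q(b))))), b)  →  pair(q(q(pair(q(q(e)), q(b)))), b)   [R1 at 1]
2. pair(q(q(pair(q(q(e)), q(b)))), b)  →  pair(q(pair(q(q(e)), q(b))), b)   [R1 at 1]
3. pair(q(pair(q(q(e)), q(b))), b)  →  pair(pair(q(q(e)), q(b)), b)   [R1 at 1]
4. pair(pair(q(q(e)), q(b)), b)  →  pair(pair(q(e), q(b)), b)   [R1 at 1.1]
5. pair(pair(q(e), q(b)), b)  →  pair(pair(e, q(b)), b)   [R1 at 1.1]
6. pair(pair(e, q(b)), b)  →  pair(pair(e, b), b)   [R1 at 1.2]

pair(pair(e, b), b)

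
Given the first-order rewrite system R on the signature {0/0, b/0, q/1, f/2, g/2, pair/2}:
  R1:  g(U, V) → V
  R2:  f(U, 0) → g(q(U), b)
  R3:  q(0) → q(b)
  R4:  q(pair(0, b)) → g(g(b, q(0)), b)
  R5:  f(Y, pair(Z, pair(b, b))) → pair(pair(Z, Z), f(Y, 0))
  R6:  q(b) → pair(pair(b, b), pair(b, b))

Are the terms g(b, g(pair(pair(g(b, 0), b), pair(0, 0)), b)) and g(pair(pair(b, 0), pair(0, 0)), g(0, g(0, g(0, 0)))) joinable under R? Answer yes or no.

Reduce t₁ = g(b, g(pair(pair(g(b, 0), b), pair(0, 0)), b)):
1. g(b, g(pair(pair(g(b, 0), b), pair(0, 0)), b))  →  g(pair(pair(g(b, 0), b), pair(0, 0)), b)   [R1 at ε]
2. g(pair(pair(g(b, 0), b), pair(0, 0)), b)  →  b   [R1 at ε]

Reduce t₂ = g(pair(pair(b, 0), pair(0, 0)), g(0, g(0, g(0, 0)))):
1. g(pair(pair(b, 0), pair(0, 0)), g(0, g(0, g(0, 0))))  →  g(0, g(0, g(0, 0)))   [R1 at ε]
2. g(0, g(0, g(0, 0)))  →  g(0, g(0, 0))   [R1 at ε]
3. g(0, g(0, 0))  →  g(0, 0)   [R1 at ε]
4. g(0, 0)  →  0   [R1 at ε]

no — NF(t₁) = b, NF(t₂) = 0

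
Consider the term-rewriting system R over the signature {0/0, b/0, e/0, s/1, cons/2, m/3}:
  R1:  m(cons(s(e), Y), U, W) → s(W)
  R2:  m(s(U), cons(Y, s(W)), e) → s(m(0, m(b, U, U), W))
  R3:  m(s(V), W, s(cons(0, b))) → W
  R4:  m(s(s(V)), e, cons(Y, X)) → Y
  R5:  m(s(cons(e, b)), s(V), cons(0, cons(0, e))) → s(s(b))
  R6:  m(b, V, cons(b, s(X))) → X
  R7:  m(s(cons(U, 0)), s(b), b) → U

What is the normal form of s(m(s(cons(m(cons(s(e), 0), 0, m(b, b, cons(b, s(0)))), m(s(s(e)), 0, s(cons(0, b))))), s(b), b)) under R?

1. s(m(s(cons(m(cons(s(e), 0), 0, m(b, b, cons(b, s(0)))), m(s(s(e)), 0, s(cons(0, b))))), s(b), b))  →  s(m(s(cons(s(m(b, b, cons(b, s(0)))), m(s(s(e)), 0, s(cons(0, b))))), s(b), b))   [R1 at 1.1.1.1]
2. s(m(s(cons(s(m(b, b, cons(b, s(0)))), m(s(s(e)), 0, s(cons(0, b))))), s(b), b))  →  s(m(s(cons(s(0), m(s(s(e)), 0, s(cons(0, b))))), s(b), b))   [R6 at 1.1.1.1.1]
3. s(m(s(cons(s(0), m(s(s(e)), 0, s(cons(0, b))))), s(b), b))  →  s(m(s(cons(s(0), 0)), s(b), b))   [R3 at 1.1.1.2]
4. s(m(s(cons(s(0), 0)), s(b), b))  →  s(s(0))   [R7 at 1]

s(s(0))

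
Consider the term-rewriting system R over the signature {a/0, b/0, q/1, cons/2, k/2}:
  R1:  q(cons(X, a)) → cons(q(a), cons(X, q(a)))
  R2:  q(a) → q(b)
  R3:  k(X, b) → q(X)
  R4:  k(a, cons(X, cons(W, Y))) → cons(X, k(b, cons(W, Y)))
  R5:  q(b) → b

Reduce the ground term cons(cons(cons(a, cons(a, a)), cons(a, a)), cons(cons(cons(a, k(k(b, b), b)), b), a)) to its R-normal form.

1. cons(cons(cons(a, cons(a, a)), cons(a, a)), cons(cons(cons(a, k(k(b, b), b)), b), a))  →  cons(cons(cons(a, cons(a, a)), cons(a, a)), cons(cons(cons(a, q(k(b, b))), b), a))   [R3 at 2.1.1.2]
2. cons(cons(cons(a, cons(a, a)), cons(a, a)), cons(cons(cons(a, q(k(b, b))), b), a))  →  cons(cons(cons(a, cons(a, a)), cons(a, a)), cons(cons(cons(a, q(q(b))), b), a))   [R3 at 2.1.1.2.1]
3. cons(cons(cons(a, cons(a, a)), cons(a, a)), cons(cons(cons(a, q(q(b))), b), a))  →  cons(cons(cons(a, cons(a, a)), cons(a, a)), cons(cons(cons(a, q(b)), b), a))   [R5 at 2.1.1.2.1]
4. cons(cons(cons(a, cons(a, a)), cons(a, a)), cons(cons(cons(a, q(b)), b), a))  →  cons(cons(cons(a, cons(a, a)), cons(a, a)), cons(cons(cons(a, b), b), a))   [R5 at 2.1.1.2]

cons(cons(cons(a, cons(a, a)), cons(a, a)), cons(cons(cons(a, b), b), a))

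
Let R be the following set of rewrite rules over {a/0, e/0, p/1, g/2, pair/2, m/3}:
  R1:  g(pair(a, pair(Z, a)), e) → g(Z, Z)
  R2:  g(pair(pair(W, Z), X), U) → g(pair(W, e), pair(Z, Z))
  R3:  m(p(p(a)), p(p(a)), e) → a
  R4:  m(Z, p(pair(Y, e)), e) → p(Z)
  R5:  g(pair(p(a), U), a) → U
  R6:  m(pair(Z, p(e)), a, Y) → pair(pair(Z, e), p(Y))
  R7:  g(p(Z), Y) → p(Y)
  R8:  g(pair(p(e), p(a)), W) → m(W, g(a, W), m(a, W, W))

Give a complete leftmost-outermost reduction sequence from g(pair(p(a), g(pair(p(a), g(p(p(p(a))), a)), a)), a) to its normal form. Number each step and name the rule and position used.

1. g(pair(p(a), g(pair(p(a), g(p(p(p(a))), a)), a)), a)  →  g(pair(p(a), g(p(p(p(a))), a)), a)   [R5 at ε]
2. g(pair(p(a), g(p(p(p(a))), a)), a)  →  g(p(p(p(a))), a)   [R5 at ε]
3. g(p(p(p(a))), a)  →  p(a)   [R7 at ε]

p(a)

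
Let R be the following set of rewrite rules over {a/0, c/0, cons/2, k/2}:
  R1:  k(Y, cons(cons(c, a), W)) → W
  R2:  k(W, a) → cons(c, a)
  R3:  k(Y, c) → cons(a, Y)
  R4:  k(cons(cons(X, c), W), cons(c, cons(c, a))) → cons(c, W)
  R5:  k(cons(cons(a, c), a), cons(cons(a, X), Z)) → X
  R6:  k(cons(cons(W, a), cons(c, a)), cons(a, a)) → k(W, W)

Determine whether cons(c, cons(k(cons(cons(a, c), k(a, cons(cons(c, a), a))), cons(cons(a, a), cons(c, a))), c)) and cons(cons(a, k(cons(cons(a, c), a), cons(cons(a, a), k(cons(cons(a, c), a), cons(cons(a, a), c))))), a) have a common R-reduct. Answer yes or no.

no — NF(t₁) = cons(c, cons(a, c)), NF(t₂) = cons(cons(a, a), a)

Reduce t₁ = cons(c, cons(k(cons(cons(a, c), k(a, cons(cons(c, a), a))), cons(cons(a, a), cons(c, a))), c)):
1. cons(c, cons(k(cons(cons(a, c), k(a, cons(cons(c, a), a))), cons(cons(a, a), cons(c, a))), c))  →  cons(c, cons(k(cons(cons(a, c), a), cons(cons(a, a), cons(c, a))), c))   [R1 at 2.1.1.2]
2. cons(c, cons(k(cons(cons(a, c), a), cons(cons(a, a), cons(c, a))), c))  →  cons(c, cons(a, c))   [R5 at 2.1]

Reduce t₂ = cons(cons(a, k(cons(cons(a, c), a), cons(cons(a, a), k(cons(cons(a, c), a), cons(cons(a, a), c))))), a):
1. cons(cons(a, k(cons(cons(a, c), a), cons(cons(a, a), k(cons(cons(a, c), a), cons(cons(a, a), c))))), a)  →  cons(cons(a, a), a)   [R5 at 1.2]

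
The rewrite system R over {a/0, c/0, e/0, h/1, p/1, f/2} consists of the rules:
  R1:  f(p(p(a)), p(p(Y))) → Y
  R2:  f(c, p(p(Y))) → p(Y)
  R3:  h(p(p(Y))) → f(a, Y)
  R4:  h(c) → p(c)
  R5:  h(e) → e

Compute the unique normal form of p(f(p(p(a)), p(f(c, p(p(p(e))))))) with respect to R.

1. p(f(p(p(a)), p(f(c, p(p(p(e)))))))  →  p(f(p(p(a)), p(p(p(e)))))   [R2 at 1.2.1]
2. p(f(p(p(a)), p(p(p(e)))))  →  p(p(e))   [R1 at 1]

p(p(e))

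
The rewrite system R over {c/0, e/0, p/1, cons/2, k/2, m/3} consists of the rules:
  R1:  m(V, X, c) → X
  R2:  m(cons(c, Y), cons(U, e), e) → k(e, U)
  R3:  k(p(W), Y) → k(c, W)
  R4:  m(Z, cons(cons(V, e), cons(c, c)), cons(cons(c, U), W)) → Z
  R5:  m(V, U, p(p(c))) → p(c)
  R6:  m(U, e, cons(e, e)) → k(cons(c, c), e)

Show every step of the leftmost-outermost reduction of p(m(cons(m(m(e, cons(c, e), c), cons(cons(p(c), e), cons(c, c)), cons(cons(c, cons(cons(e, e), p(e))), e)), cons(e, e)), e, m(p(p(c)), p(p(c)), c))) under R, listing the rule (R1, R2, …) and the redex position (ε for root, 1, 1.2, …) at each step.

1. p(m(cons(m(m(e, cons(c, e), c), cons(cons(p(c), e), cons(c, c)), cons(cons(c, cons(cons(e, e), p(e))), e)), cons(e, e)), e, m(p(p(c)), p(p(c)), c)))  →  p(m(cons(m(e, cons(c, e), c), cons(e, e)), e, m(p(p(c)), p(p(c)), c)))   [R4 at 1.1.1]
2. p(m(cons(m(e, cons(c, e), c), cons(e, e)), e, m(p(p(c)), p(p(c)), c)))  →  p(m(cons(cons(c, e), cons(e, e)), e, m(p(p(c)), p(p(c)), c)))   [R1 at 1.1.1]
3. p(m(cons(cons(c, e), cons(e, e)), e, m(p(p(c)), p(p(c)), c)))  →  p(m(cons(cons(c, e), cons(e, e)), e, p(p(c))))   [R1 at 1.3]
4. p(m(cons(cons(c, e), cons(e, e)), e, p(p(c))))  →  p(p(c))   [R5 at 1]

p(p(c))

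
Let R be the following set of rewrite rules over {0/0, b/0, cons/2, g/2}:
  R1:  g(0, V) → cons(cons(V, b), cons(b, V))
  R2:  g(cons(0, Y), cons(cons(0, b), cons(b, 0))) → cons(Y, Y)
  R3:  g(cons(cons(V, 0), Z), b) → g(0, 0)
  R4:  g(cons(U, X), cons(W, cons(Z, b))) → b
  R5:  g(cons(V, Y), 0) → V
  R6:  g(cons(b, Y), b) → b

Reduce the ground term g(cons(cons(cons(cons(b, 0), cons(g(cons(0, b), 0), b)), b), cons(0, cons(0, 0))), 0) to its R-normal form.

1. g(cons(cons(cons(cons(b, 0), cons(g(cons(0, b), 0), b)), b), cons(0, cons(0, 0))), 0)  →  cons(cons(cons(b, 0), cons(g(cons(0, b), 0), b)), b)   [R5 at ε]
2. cons(cons(cons(b, 0), cons(g(cons(0, b), 0), b)), b)  →  cons(cons(cons(b, 0), cons(0, b)), b)   [R5 at 1.2.1]

cons(cons(cons(b, 0), cons(0, b)), b)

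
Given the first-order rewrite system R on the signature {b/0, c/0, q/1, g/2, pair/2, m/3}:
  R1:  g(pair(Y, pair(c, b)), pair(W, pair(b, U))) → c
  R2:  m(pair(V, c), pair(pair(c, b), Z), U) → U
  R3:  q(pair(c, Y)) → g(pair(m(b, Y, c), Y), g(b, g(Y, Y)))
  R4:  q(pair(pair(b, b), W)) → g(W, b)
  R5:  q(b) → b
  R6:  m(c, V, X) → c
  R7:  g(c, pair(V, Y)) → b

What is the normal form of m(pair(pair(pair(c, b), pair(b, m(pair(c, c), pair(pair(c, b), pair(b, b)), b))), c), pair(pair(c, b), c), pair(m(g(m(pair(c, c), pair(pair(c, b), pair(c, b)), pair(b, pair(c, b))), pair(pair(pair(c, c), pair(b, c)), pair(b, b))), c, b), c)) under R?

1. m(pair(pair(pair(c, b), pair(b, m(pair(c, c), pair(pair(c, b), pair(b, b)), b))), c), pair(pair(c, b), c), pair(m(g(m(pair(c, c), pair(pair(c, b), pair(c, b)), pair(b, pair(c, b))), pair(pair(pair(c, c), pair(b, c)), pair(b, b))), c, b), c))  →  pair(m(g(m(pair(c, c), pair(pair(c, b), pair(c, b)), pair(b, pair(c, b))), pair(pair(pair(c, c), pair(b, c)), pair(b, b))), c, b), c)   [R2 at ε]
2. pair(m(g(m(pair(c, c), pair(pair(c, b), pair(c, b)), pair(b, pair(c, b))), pair(pair(pair(c, c), pair(b, c)), pair(b, b))), c, b), c)  →  pair(m(g(pair(b, pair(c, b)), pair(pair(pair(c, c), pair(b, c)), pair(b, b))), c, b), c)   [R2 at 1.1.1]
3. pair(m(g(pair(b, pair(c, b)), pair(pair(pair(c, c), pair(b, c)), pair(b, b))), c, b), c)  →  pair(m(c, c, b), c)   [R1 at 1.1]
4. pair(m(c, c, b), c)  →  pair(c, c)   [R6 at 1]

pair(c, c)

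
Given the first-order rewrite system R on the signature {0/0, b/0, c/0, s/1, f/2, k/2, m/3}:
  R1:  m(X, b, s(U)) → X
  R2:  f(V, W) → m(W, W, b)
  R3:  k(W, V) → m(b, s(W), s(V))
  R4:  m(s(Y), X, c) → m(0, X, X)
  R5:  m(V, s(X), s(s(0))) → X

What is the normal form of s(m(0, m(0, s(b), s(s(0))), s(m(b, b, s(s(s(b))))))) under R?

s(0)

1. s(m(0, m(0, s(b), s(s(0))), s(m(b, b, s(s(s(b)))))))  →  s(m(0, b, s(m(b, b, s(s(s(b)))))))   [R5 at 1.2]
2. s(m(0, b, s(m(b, b, s(s(s(b)))))))  →  s(0)   [R1 at 1]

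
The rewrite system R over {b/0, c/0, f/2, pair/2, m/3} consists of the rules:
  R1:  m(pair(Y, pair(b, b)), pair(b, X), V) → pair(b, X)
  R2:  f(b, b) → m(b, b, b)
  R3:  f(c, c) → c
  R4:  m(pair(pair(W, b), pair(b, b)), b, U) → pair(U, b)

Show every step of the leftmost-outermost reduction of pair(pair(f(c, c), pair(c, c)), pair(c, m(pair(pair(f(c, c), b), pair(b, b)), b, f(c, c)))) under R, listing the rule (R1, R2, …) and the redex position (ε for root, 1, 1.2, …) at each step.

pair(pair(c, pair(c, c)), pair(c, pair(c, b)))

1. pair(pair(f(c, c), pair(c, c)), pair(c, m(pair(pair(f(c, c), b), pair(b, b)), b, f(c, c))))  →  pair(pair(c, pair(c, c)), pair(c, m(pair(pair(f(c, c), b), pair(b, b)), b, f(c, c))))   [R3 at 1.1]
2. pair(pair(c, pair(c, c)), pair(c, m(pair(pair(f(c, c), b), pair(b, b)), b, f(c, c))))  →  pair(pair(c, pair(c, c)), pair(c, pair(f(c, c), b)))   [R4 at 2.2]
3. pair(pair(c, pair(c, c)), pair(c, pair(f(c, c), b)))  →  pair(pair(c, pair(c, c)), pair(c, pair(c, b)))   [R3 at 2.2.1]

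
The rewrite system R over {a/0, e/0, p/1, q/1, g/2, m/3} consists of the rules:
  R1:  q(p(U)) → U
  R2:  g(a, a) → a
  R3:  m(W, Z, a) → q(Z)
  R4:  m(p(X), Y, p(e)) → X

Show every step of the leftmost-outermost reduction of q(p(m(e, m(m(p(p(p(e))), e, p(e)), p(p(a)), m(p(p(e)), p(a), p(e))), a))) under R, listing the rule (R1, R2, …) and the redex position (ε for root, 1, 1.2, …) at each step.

e

1. q(p(m(e, m(m(p(p(p(e))), e, p(e)), p(p(a)), m(p(p(e)), p(a), p(e))), a)))  →  m(e, m(m(p(p(p(e))), e, p(e)), p(p(a)), m(p(p(e)), p(a), p(e))), a)   [R1 at ε]
2. m(e, m(m(p(p(p(e))), e, p(e)), p(p(a)), m(p(p(e)), p(a), p(e))), a)  →  q(m(m(p(p(p(e))), e, p(e)), p(p(a)), m(p(p(e)), p(a), p(e))))   [R3 at ε]
3. q(m(m(p(p(p(e))), e, p(e)), p(p(a)), m(p(p(e)), p(a), p(e))))  →  q(m(p(p(e)), p(p(a)), m(p(p(e)), p(a), p(e))))   [R4 at 1.1]
4. q(m(p(p(e)), p(p(a)), m(p(p(e)), p(a), p(e))))  →  q(m(p(p(e)), p(p(a)), p(e)))   [R4 at 1.3]
5. q(m(p(p(e)), p(p(a)), p(e)))  →  q(p(e))   [R4 at 1]
6. q(p(e))  →  e   [R1 at ε]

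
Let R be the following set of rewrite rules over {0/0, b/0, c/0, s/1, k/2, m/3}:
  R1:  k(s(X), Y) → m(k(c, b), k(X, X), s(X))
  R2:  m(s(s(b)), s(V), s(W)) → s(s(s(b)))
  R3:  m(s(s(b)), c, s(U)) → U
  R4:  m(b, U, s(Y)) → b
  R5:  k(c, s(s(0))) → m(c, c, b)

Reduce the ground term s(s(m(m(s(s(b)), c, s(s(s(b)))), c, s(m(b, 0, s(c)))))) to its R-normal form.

s(s(b))

1. s(s(m(m(s(s(b)), c, s(s(s(b)))), c, s(m(b, 0, s(c))))))  →  s(s(m(s(s(b)), c, s(m(b, 0, s(c))))))   [R3 at 1.1.1]
2. s(s(m(s(s(b)), c, s(m(b, 0, s(c))))))  →  s(s(m(b, 0, s(c))))   [R3 at 1.1]
3. s(s(m(b, 0, s(c))))  →  s(s(b))   [R4 at 1.1]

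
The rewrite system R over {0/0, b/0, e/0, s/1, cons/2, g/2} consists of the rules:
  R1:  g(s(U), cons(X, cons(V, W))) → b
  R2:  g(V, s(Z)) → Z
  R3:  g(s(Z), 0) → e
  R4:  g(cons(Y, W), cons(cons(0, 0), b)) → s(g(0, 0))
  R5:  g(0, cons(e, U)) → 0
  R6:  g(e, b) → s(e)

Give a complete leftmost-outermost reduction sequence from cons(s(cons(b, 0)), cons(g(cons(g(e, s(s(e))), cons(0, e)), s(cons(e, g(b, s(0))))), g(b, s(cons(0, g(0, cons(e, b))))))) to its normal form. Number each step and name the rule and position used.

cons(s(cons(b, 0)), cons(cons(e, 0), cons(0, 0)))

1. cons(s(cons(b, 0)), cons(g(cons(g(e, s(s(e))), cons(0, e)), s(cons(e, g(b, s(0))))), g(b, s(cons(0, g(0, cons(e, b)))))))  →  cons(s(cons(b, 0)), cons(cons(e, g(b, s(0))), g(b, s(cons(0, g(0, cons(e, b)))))))   [R2 at 2.1]
2. cons(s(cons(b, 0)), cons(cons(e, g(b, s(0))), g(b, s(cons(0, g(0, cons(e, b)))))))  →  cons(s(cons(b, 0)), cons(cons(e, 0), g(b, s(cons(0, g(0, cons(e, b)))))))   [R2 at 2.1.2]
3. cons(s(cons(b, 0)), cons(cons(e, 0), g(b, s(cons(0, g(0, cons(e, b)))))))  →  cons(s(cons(b, 0)), cons(cons(e, 0), cons(0, g(0, cons(e, b)))))   [R2 at 2.2]
4. cons(s(cons(b, 0)), cons(cons(e, 0), cons(0, g(0, cons(e, b)))))  →  cons(s(cons(b, 0)), cons(cons(e, 0), cons(0, 0)))   [R5 at 2.2.2]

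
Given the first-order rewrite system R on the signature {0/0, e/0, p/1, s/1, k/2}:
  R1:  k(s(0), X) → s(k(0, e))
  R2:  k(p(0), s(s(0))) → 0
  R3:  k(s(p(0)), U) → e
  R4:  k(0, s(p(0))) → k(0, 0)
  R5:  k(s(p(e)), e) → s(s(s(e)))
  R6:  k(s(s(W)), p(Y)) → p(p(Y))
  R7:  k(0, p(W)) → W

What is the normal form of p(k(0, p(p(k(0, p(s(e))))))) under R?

p(p(s(e)))

1. p(k(0, p(p(k(0, p(s(e)))))))  →  p(p(k(0, p(s(e)))))   [R7 at 1]
2. p(p(k(0, p(s(e)))))  →  p(p(s(e)))   [R7 at 1.1]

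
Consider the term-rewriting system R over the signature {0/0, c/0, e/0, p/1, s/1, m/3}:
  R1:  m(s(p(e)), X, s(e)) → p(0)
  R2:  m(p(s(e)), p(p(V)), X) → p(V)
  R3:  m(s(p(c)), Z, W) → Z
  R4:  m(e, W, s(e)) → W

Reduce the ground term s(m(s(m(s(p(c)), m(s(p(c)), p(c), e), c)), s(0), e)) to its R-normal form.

s(s(0))

1. s(m(s(m(s(p(c)), m(s(p(c)), p(c), e), c)), s(0), e))  →  s(m(s(m(s(p(c)), p(c), e)), s(0), e))   [R3 at 1.1.1]
2. s(m(s(m(s(p(c)), p(c), e)), s(0), e))  →  s(m(s(p(c)), s(0), e))   [R3 at 1.1.1]
3. s(m(s(p(c)), s(0), e))  →  s(s(0))   [R3 at 1]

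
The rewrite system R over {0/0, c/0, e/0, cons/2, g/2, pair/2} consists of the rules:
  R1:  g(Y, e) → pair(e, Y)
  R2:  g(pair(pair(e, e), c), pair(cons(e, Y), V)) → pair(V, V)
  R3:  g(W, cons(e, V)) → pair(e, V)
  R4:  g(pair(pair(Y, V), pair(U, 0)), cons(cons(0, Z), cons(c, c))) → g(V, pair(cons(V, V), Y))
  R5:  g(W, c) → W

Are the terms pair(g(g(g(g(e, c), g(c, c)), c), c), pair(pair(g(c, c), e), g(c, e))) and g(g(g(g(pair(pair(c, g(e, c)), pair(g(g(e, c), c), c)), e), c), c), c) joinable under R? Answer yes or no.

yes — NF(t₁) = pair(e, pair(pair(c, e), pair(e, c))), NF(t₂) = pair(e, pair(pair(c, e), pair(e, c)))

Reduce t₁ = pair(g(g(g(g(e, c), g(c, c)), c), c), pair(pair(g(c, c), e), g(c, e))):
1. pair(g(g(g(g(e, c), g(c, c)), c), c), pair(pair(g(c, c), e), g(c, e)))  →  pair(g(g(g(e, c), g(c, c)), c), pair(pair(g(c, c), e), g(c, e)))   [R5 at 1]
2. pair(g(g(g(e, c), g(c, c)), c), pair(pair(g(c, c), e), g(c, e)))  →  pair(g(g(e, c), g(c, c)), pair(pair(g(c, c), e), g(c, e)))   [R5 at 1]
3. pair(g(g(e, c), g(c, c)), pair(pair(g(c, c), e), g(c, e)))  →  pair(g(e, g(c, c)), pair(pair(g(c, c), e), g(c, e)))   [R5 at 1.1]
4. pair(g(e, g(c, c)), pair(pair(g(c, c), e), g(c, e)))  →  pair(g(e, c), pair(pair(g(c, c), e), g(c, e)))   [R5 at 1.2]
5. pair(g(e, c), pair(pair(g(c, c), e), g(c, e)))  →  pair(e, pair(pair(g(c, c), e), g(c, e)))   [R5 at 1]
6. pair(e, pair(pair(g(c, c), e), g(c, e)))  →  pair(e, pair(pair(c, e), g(c, e)))   [R5 at 2.1.1]
7. pair(e, pair(pair(c, e), g(c, e)))  →  pair(e, pair(pair(c, e), pair(e, c)))   [R1 at 2.2]

Reduce t₂ = g(g(g(g(pair(pair(c, g(e, c)), pair(g(g(e, c), c), c)), e), c), c), c):
1. g(g(g(g(pair(pair(c, g(e, c)), pair(g(g(e, c), c), c)), e), c), c), c)  →  g(g(g(pair(pair(c, g(e, c)), pair(g(g(e, c), c), c)), e), c), c)   [R5 at ε]
2. g(g(g(pair(pair(c, g(e, c)), pair(g(g(e, c), c), c)), e), c), c)  →  g(g(pair(pair(c, g(e, c)), pair(g(g(e, c), c), c)), e), c)   [R5 at ε]
3. g(g(pair(pair(c, g(e, c)), pair(g(g(e, c), c), c)), e), c)  →  g(pair(pair(c, g(e, c)), pair(g(g(e, c), c), c)), e)   [R5 at ε]
4. g(pair(pair(c, g(e, c)), pair(g(g(e, c), c), c)), e)  →  pair(e, pair(pair(c, g(e, c)), pair(g(g(e, c), c), c)))   [R1 at ε]
5. pair(e, pair(pair(c, g(e, c)), pair(g(g(e, c), c), c)))  →  pair(e, pair(pair(c, e), pair(g(g(e, c), c), c)))   [R5 at 2.1.2]
6. pair(e, pair(pair(c, e), pair(g(g(e, c), c), c)))  →  pair(e, pair(pair(c, e), pair(g(e, c), c)))   [R5 at 2.2.1]
7. pair(e, pair(pair(c, e), pair(g(e, c), c)))  →  pair(e, pair(pair(c, e), pair(e, c)))   [R5 at 2.2.1]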